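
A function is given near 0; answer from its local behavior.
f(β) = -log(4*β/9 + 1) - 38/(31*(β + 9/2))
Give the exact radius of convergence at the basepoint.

The radius of convergence is 9/4.

Denominator factor (β + 9/2): pole of order 1 at -9/2, modulus 9/2.
Branch term (-1)*log(1 - β/(-9/4)): its argument vanishes at β = -9/4, a logarithmic branch point, modulus 9/4.
The radius of convergence is the smallest modulus among the singular points: 9/4.


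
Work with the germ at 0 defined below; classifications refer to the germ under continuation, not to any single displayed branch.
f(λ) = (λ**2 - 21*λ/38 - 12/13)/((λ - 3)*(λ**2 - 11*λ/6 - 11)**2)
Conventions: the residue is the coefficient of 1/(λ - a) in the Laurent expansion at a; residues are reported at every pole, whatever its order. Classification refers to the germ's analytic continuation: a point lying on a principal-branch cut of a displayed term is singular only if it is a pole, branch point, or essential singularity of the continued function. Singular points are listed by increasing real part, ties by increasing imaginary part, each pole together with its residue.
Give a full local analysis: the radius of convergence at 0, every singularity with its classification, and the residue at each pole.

Denominator factor (λ - 3): pole of order 1 at 3, modulus 3.
Denominator factor (λ**2 - 11*λ/6 - 11)^2: discriminant 1705/36, real irrational roots 11/12 + (1/12)*sqrt(1705) and 11/12 - (1/12)*sqrt(1705); poles of order 2, moduli 11/12 + (1/12)*sqrt(1705) and -11/12 + (1/12)*sqrt(1705).
The radius of convergence is the smallest modulus among the singular points: -11/12 + (1/12)*sqrt(1705).
The factor λ**2 - 11*λ/6 - 11 splits as (λ - a)(λ - a') with a = 11/12 - (1/12)*sqrt(1705), a' = 11/12 + (1/12)*sqrt(1705). At the order-2 pole a set g(λ) = (λ - a)^2*f(λ) = [(λ**2 - 21*λ/38 - 12/13)/(λ - 3)] / (λ - a')^2.
Order-2 pole: residue = g'(a); g'(11/12 - (1/12)*sqrt(1705)) = -1057/18525 + (3449833/2154105525)*sqrt(1705), so the residue is -1057/18525 + (3449833/2154105525)*sqrt(1705).
At the order-1 pole 3 set g(λ) = (λ - (3))*f(λ) = (λ**2 - 21*λ/38 - 12/13)/(λ**2 - 11*λ/6 - 11)**2.
Simple pole: residue = g(a) at a = 3, which is 2114/18525.
The factor λ**2 - 11*λ/6 - 11 splits as (λ - a)(λ - a') with a = 11/12 + (1/12)*sqrt(1705), a' = 11/12 - (1/12)*sqrt(1705). At the order-2 pole a set g(λ) = (λ - a)^2*f(λ) = [(λ**2 - 21*λ/38 - 12/13)/(λ - 3)] / (λ - a')^2.
Order-2 pole: residue = g'(a); g'(11/12 + (1/12)*sqrt(1705)) = -1057/18525 - (3449833/2154105525)*sqrt(1705), so the residue is -1057/18525 - (3449833/2154105525)*sqrt(1705).
List the singular points by increasing real part (a conjugate pair: the negative imaginary part first).

Radius of convergence at 0: -11/12 + (1/12)*sqrt(1705).
At 11/12 - (1/12)*sqrt(1705): a pole of order 2; residue -1057/18525 + (3449833/2154105525)*sqrt(1705).
At 3: a pole of order 1; residue 2114/18525.
At 11/12 + (1/12)*sqrt(1705): a pole of order 2; residue -1057/18525 - (3449833/2154105525)*sqrt(1705).


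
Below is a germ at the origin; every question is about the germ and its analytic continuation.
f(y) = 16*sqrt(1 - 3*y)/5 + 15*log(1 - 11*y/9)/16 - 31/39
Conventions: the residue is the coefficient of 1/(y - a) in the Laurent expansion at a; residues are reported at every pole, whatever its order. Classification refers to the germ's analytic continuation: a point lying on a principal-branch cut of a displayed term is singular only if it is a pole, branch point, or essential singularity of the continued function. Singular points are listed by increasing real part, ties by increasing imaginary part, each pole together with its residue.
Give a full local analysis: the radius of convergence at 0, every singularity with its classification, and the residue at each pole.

Branch term (15/16)*log(1 - y/(9/11)): its argument vanishes at y = 9/11, a logarithmic branch point, modulus 9/11.
Branch term (16/5)*sqrt(1 - y/(1/3)): its argument vanishes at y = 1/3, a square-root branch point, modulus 1/3.
The radius of convergence is the smallest modulus among the singular points: 1/3.
List the singular points by increasing real part (a conjugate pair: the negative imaginary part first).

Radius of convergence at 0: 1/3.
At 1/3: an algebraic (square-root) branch point.
At 9/11: a logarithmic branch point.


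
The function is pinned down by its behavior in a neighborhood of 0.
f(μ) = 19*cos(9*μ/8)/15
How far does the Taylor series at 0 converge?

The radius of convergence is infinite.

The factor cos(9*μ/8) is entire and contributes no finite singular point.
The polynomial part has no poles.
No finite singular points: the Taylor series at 0 converges everywhere.


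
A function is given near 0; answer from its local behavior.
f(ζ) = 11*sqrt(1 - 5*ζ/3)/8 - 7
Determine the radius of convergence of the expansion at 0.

Branch term (11/8)*sqrt(1 - ζ/(3/5)): its argument vanishes at ζ = 3/5, a square-root branch point, modulus 3/5.
The radius of convergence is the smallest modulus among the singular points: 3/5.

The radius of convergence is 3/5.


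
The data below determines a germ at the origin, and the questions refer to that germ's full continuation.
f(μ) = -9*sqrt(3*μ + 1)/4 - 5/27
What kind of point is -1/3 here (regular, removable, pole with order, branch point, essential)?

The point is an algebraic (square-root) branch point.

The term (-9/4)*sqrt(1 - μ/(-1/3)) has argument 1 - -1/3/(-1/3) = 0 at -1/3: a square-root (algebraic, two-sheeted) branch point; the remaining terms are analytic or single-valued there.


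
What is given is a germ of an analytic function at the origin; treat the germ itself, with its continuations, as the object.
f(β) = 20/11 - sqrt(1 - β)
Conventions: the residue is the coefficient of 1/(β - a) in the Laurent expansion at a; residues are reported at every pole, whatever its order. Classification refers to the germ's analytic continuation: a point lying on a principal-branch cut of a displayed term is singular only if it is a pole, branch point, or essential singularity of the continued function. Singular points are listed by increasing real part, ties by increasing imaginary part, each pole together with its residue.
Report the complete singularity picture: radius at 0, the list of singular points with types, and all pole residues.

Radius of convergence at 0: 1.
At 1: an algebraic (square-root) branch point.

Branch term (-1)*sqrt(1 - β/(1)): its argument vanishes at β = 1, a square-root branch point, modulus 1.
The radius of convergence is the smallest modulus among the singular points: 1.


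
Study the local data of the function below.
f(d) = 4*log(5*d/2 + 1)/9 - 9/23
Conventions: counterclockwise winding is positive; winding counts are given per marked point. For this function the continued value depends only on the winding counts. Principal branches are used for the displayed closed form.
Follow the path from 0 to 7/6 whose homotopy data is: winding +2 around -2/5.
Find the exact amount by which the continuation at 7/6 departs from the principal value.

Continued minus principal equals (16/9)*pi*i.

The rational part is single-valued and drops out of the difference; each branch term changes only by its own monodromy.
(4/9)*log(1 - d/(-2/5)): each positive loop around -2/5 adds 2*pi*i to the log, so winding +2 contributes (4/9)*(2)*2*pi*i = (16/9)*pi*i.
Summing the contributions at d = 7/6 gives (16/9)*pi*i.


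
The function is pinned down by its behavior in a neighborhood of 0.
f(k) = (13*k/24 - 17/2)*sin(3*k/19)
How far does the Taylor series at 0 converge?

The radius of convergence is infinite.

The factor sin(3*k/19) is entire and contributes no finite singular point.
The polynomial part has no poles.
No finite singular points: the Taylor series at 0 converges everywhere.


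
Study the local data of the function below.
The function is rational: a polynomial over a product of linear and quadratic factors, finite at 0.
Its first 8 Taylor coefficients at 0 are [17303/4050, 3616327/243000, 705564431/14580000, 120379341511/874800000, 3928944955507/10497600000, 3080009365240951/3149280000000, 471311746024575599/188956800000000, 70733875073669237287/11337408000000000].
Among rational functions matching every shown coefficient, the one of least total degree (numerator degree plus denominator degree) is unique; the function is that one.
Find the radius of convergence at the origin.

No rational of total degree below 3 reproduces all 8 coefficients; solving the [0/3] Pade equations on them gives f(y) = 26/(27*(y - 5/11)**2*(y + 12/11)), whose expansion matches every shown term.
Denominator factor (y - 5/11)^2: pole of order 2 at 5/11, modulus 5/11.
Denominator factor (y + 12/11): pole of order 1 at -12/11, modulus 12/11.
The radius of convergence is the smallest modulus among the singular points: 5/11.

The radius of convergence is 5/11.


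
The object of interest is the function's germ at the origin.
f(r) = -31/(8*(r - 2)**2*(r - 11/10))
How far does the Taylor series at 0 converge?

The radius of convergence is 11/10.

Denominator factor (r - 2)^2: pole of order 2 at 2, modulus 2.
Denominator factor (r - 11/10): pole of order 1 at 11/10, modulus 11/10.
The radius of convergence is the smallest modulus among the singular points: 11/10.


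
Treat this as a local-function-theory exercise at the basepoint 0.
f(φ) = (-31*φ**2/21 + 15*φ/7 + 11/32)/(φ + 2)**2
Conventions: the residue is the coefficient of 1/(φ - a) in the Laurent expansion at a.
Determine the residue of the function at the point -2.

The residue is 169/21.

At the order-2 pole -2 set g(φ) = (φ - (-2))^2*f(φ) = -31*φ**2/21 + 15*φ/7 + 11/32.
Order-2 pole: residue = g'(a); g'(-2) = 169/21, so the residue is 169/21.


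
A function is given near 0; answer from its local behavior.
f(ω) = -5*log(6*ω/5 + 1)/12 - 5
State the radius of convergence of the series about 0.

The radius of convergence is 5/6.

Branch term (-5/12)*log(1 - ω/(-5/6)): its argument vanishes at ω = -5/6, a logarithmic branch point, modulus 5/6.
The radius of convergence is the smallest modulus among the singular points: 5/6.


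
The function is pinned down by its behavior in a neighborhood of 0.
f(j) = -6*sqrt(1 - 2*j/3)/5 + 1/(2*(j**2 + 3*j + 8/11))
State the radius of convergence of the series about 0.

Denominator factor (j**2 + 3*j + 8/11): discriminant 67/11, real irrational roots -3/2 + (1/22)*sqrt(737) and -3/2 - (1/22)*sqrt(737); poles of order 1, moduli 3/2 - (1/22)*sqrt(737) and 3/2 + (1/22)*sqrt(737).
Branch term (-6/5)*sqrt(1 - j/(3/2)): its argument vanishes at j = 3/2, a square-root branch point, modulus 3/2.
The radius of convergence is the smallest modulus among the singular points: 3/2 - (1/22)*sqrt(737).

The radius of convergence is 3/2 - (1/22)*sqrt(737).


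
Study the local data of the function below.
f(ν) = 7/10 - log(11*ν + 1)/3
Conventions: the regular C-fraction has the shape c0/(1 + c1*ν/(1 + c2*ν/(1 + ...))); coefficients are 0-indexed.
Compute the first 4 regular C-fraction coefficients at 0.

Taylor coefficients (expand at 0): a_0 = 7/10, a_1 = -11/3, a_2 = 121/6, a_3 = -1331/9.
c0 = a_0 = 7/10. Peel one level at a time: if S = 1 + c*ν/S' with S'(0) = 1, then c is the ν-coefficient of S and S' = c*ν/(S - 1).
S_1 = c0/f = 1 + (110/21)*ν + (-605/441)*ν^2 + ...; c1 = 110/21.
S_2 = c1*ν/(S_1 - 1) = 1 + (11/42)*ν + (-121/12)*ν^2 + ...; c2 = 11/42.
S_3 = c2*ν/(S_2 - 1) = 1 + (77/2)*ν + ...; c3 = 77/2.

The regular C-fraction coefficients are [7/10, 110/21, 11/42, 77/2].


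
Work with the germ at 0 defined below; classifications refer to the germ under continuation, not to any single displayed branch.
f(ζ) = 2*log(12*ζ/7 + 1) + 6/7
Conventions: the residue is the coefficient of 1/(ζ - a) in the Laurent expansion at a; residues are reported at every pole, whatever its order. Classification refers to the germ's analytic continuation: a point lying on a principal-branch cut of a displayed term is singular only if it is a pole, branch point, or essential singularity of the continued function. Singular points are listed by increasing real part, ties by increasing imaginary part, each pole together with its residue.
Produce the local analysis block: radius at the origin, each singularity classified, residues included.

Radius of convergence at 0: 7/12.
At -7/12: a logarithmic branch point.

Branch term (2)*log(1 - ζ/(-7/12)): its argument vanishes at ζ = -7/12, a logarithmic branch point, modulus 7/12.
The radius of convergence is the smallest modulus among the singular points: 7/12.


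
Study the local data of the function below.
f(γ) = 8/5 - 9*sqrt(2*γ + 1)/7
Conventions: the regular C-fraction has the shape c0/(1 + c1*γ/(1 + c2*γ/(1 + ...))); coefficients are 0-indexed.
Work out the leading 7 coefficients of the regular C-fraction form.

The regular C-fraction coefficients are [11/35, 45/11, -79/22, -11/158, 169/158, 79/338, 259/338].

Taylor coefficients (expand at 0): a_0 = 11/35, a_1 = -9/7, a_2 = 9/14, a_3 = -9/14, a_4 = 45/56, a_5 = -9/8, a_6 = 27/16.
c0 = a_0 = 11/35. Peel one level at a time: if S = 1 + c*γ/S' with S'(0) = 1, then c is the γ-coefficient of S and S' = c*γ/(S - 1).
S_1 = c0/f = 1 + (45/11)*γ + (3555/242)*γ^2 + ...; c1 = 45/11.
S_2 = c1*γ/(S_1 - 1) = 1 + (-79/22)*γ + (-1/4)*γ^2 + ...; c2 = -79/22.
S_3 = c2*γ/(S_2 - 1) = 1 + (-11/158)*γ + (1859/24964)*γ^2 + ...; c3 = -11/158.
S_4 = c3*γ/(S_3 - 1) = 1 + (169/158)*γ + (-1/4)*γ^2 + ...; c4 = 169/158.
S_5 = c4*γ/(S_4 - 1) = 1 + (79/338)*γ + (-20461/114244)*γ^2 + ...; c5 = 79/338.
S_6 = c5*γ/(S_5 - 1) = 1 + (259/338)*γ + ...; c6 = 259/338.


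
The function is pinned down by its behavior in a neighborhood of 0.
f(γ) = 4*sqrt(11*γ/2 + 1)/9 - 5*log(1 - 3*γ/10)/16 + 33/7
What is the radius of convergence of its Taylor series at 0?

Branch term (-5/16)*log(1 - γ/(10/3)): its argument vanishes at γ = 10/3, a logarithmic branch point, modulus 10/3.
Branch term (4/9)*sqrt(1 - γ/(-2/11)): its argument vanishes at γ = -2/11, a square-root branch point, modulus 2/11.
The radius of convergence is the smallest modulus among the singular points: 2/11.

The radius of convergence is 2/11.


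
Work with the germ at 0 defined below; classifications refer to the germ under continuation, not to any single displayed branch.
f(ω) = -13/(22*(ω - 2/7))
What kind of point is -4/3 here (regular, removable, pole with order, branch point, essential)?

The point is a regular point.

Denominator factors: ω - 2/7 = -34/21 at ω = -4/3 — none vanishes.
So the germ continues analytically to -4/3.


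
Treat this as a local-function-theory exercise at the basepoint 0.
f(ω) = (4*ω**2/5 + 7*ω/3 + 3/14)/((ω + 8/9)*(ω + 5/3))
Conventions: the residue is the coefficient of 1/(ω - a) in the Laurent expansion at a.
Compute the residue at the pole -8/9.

The residue is -6961/4410.

At the order-1 pole -8/9 set g(ω) = (ω - (-8/9))*f(ω) = (4*ω**2/5 + 7*ω/3 + 3/14)/(ω + 5/3).
Simple pole: residue = g(a) at a = -8/9, which is -6961/4410.


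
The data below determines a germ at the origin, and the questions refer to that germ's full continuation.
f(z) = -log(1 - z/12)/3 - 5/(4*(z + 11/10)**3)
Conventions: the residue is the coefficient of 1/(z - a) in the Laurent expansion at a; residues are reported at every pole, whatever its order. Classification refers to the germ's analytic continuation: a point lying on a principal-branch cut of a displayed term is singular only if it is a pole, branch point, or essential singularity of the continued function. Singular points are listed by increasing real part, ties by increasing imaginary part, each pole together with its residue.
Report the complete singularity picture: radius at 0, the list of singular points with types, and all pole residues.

Denominator factor (z + 11/10)^3: pole of order 3 at -11/10, modulus 11/10.
Branch term (-1/3)*log(1 - z/(12)): its argument vanishes at z = 12, a logarithmic branch point, modulus 12.
The radius of convergence is the smallest modulus among the singular points: 11/10.
The branch term is analytic at -11/10 and contributes nothing to the residue; only the rational part matters.
At the order-3 pole -11/10 set g(z) = (z - (-11/10))^3*(rational part) = -5/4.
Order-3 pole: residue = g''(a)/2; g''(-11/10) = 0, so the residue is 0.
List the singular points by increasing real part (a conjugate pair: the negative imaginary part first).

Radius of convergence at 0: 11/10.
At -11/10: a pole of order 3; residue 0.
At 12: a logarithmic branch point.


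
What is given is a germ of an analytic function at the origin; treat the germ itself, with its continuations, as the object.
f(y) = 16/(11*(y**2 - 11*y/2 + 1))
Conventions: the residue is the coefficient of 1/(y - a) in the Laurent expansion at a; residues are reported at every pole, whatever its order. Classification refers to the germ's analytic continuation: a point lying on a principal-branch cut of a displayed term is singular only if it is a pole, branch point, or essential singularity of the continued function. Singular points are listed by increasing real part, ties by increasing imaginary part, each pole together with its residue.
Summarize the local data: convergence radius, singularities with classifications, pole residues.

Radius of convergence at 0: 11/4 - (1/4)*sqrt(105).
At 11/4 - (1/4)*sqrt(105): a pole of order 1; residue -(32/1155)*sqrt(105).
At 11/4 + (1/4)*sqrt(105): a pole of order 1; residue (32/1155)*sqrt(105).

Denominator factor (y**2 - 11*y/2 + 1): discriminant 105/4, real irrational roots 11/4 + (1/4)*sqrt(105) and 11/4 - (1/4)*sqrt(105); poles of order 1, moduli 11/4 + (1/4)*sqrt(105) and 11/4 - (1/4)*sqrt(105).
The radius of convergence is the smallest modulus among the singular points: 11/4 - (1/4)*sqrt(105).
The factor y**2 - 11*y/2 + 1 splits as (y - a)(y - a') with a = 11/4 - (1/4)*sqrt(105), a' = 11/4 + (1/4)*sqrt(105). At the order-1 pole a set g(y) = (y - a)*f(y) = [16/11] / (y - a').
Simple pole: residue = g(a) at a = 11/4 - (1/4)*sqrt(105), which is -(32/1155)*sqrt(105).
The factor y**2 - 11*y/2 + 1 splits as (y - a)(y - a') with a = 11/4 + (1/4)*sqrt(105), a' = 11/4 - (1/4)*sqrt(105). At the order-1 pole a set g(y) = (y - a)*f(y) = [16/11] / (y - a').
Simple pole: residue = g(a) at a = 11/4 + (1/4)*sqrt(105), which is (32/1155)*sqrt(105).
List the singular points by increasing real part (a conjugate pair: the negative imaginary part first).


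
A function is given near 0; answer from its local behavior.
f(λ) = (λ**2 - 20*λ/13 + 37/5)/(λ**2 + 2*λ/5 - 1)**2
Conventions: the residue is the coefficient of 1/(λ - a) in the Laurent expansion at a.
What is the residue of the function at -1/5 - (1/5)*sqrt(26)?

The factor λ**2 + 2*λ/5 - 1 splits as (λ - a)(λ - a') with a = -1/5 - (1/5)*sqrt(26), a' = -1/5 + (1/5)*sqrt(26). At the order-2 pole a set g(λ) = (λ - a)^2*f(λ) = [λ**2 - 20*λ/13 + 37/5] / (λ - a')^2.
Order-2 pole: residue = g'(a); g'(-1/5 - (1/5)*sqrt(26)) = (2725/8788)*sqrt(26), so the residue is (2725/8788)*sqrt(26).

The residue is (2725/8788)*sqrt(26).


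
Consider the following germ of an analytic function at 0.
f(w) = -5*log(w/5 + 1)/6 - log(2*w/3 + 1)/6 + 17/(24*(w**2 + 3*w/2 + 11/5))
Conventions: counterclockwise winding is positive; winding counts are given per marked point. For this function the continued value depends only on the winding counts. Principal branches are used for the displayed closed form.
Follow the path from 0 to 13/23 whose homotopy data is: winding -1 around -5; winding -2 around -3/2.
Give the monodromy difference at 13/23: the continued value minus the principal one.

Continued minus principal equals (7/3)*pi*i.

The rational part is single-valued and drops out of the difference; each branch term changes only by its own monodromy.
(-5/6)*log(1 - w/(-5)): each positive loop around -5 adds 2*pi*i to the log, so winding -1 contributes (-5/6)*(-1)*2*pi*i = (5/3)*pi*i.
(-1/6)*log(1 - w/(-3/2)): each positive loop around -3/2 adds 2*pi*i to the log, so winding -2 contributes (-1/6)*(-2)*2*pi*i = (2/3)*pi*i.
Summing the contributions at w = 13/23 gives (7/3)*pi*i.


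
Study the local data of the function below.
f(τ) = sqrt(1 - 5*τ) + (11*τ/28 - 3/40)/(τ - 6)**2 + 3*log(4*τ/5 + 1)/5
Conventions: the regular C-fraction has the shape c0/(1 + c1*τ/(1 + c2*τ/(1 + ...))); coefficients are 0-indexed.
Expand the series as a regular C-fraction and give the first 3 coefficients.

The regular C-fraction coefficients are [479/480, 101293/50295, -4975906223/1358541716].

Taylor coefficients (expand at 0): a_0 = 479/480, a_1 = -101293/50400, a_2 = -10020133/3024000.
c0 = a_0 = 479/480. Peel one level at a time: if S = 1 + c*τ/S' with S'(0) = 1, then c is the τ-coefficient of S and S' = c*τ/(S - 1).
S_1 = c0/f = 1 + (101293/50295)*τ + (4975906223/674556540)*τ^2 + ...; c1 = 101293/50295.
S_2 = c1*τ/(S_1 - 1) = 1 + (-4975906223/1358541716)*τ + ...; c2 = -4975906223/1358541716.


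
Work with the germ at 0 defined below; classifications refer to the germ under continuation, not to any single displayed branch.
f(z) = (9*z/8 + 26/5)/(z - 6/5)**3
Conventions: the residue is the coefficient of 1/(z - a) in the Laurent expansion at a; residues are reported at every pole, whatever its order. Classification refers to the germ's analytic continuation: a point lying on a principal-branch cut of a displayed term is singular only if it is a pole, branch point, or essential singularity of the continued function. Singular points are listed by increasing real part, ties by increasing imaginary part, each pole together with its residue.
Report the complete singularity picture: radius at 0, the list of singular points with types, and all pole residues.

Denominator factor (z - 6/5)^3: pole of order 3 at 6/5, modulus 6/5.
The radius of convergence is the smallest modulus among the singular points: 6/5.
At the order-3 pole 6/5 set g(z) = (z - (6/5))^3*f(z) = 9*z/8 + 26/5.
Order-3 pole: residue = g''(a)/2; g''(6/5) = 0, so the residue is 0.

Radius of convergence at 0: 6/5.
At 6/5: a pole of order 3; residue 0.


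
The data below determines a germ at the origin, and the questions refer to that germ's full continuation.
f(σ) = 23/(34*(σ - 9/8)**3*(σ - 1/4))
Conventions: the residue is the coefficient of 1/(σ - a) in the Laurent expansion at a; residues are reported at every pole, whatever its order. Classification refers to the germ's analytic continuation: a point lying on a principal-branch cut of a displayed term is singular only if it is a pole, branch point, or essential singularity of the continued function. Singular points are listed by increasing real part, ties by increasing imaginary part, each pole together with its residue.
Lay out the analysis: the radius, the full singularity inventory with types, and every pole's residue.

Radius of convergence at 0: 1/4.
At 1/4: a pole of order 1; residue -5888/5831.
At 9/8: a pole of order 3; residue 5888/5831.

Denominator factor (σ - 1/4): pole of order 1 at 1/4, modulus 1/4.
Denominator factor (σ - 9/8)^3: pole of order 3 at 9/8, modulus 9/8.
The radius of convergence is the smallest modulus among the singular points: 1/4.
At the order-1 pole 1/4 set g(σ) = (σ - (1/4))*f(σ) = 23/(34*(σ - 9/8)**3).
Simple pole: residue = g(a) at a = 1/4, which is -5888/5831.
At the order-3 pole 9/8 set g(σ) = (σ - (9/8))^3*f(σ) = 23/(34*(σ - 1/4)).
Order-3 pole: residue = g''(a)/2; g''(9/8) = 11776/5831, so the residue is 5888/5831.
List the singular points by increasing real part (a conjugate pair: the negative imaginary part first).


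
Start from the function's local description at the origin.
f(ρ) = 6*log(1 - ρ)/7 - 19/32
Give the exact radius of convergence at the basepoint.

The radius of convergence is 1.

Branch term (6/7)*log(1 - ρ/(1)): its argument vanishes at ρ = 1, a logarithmic branch point, modulus 1.
The radius of convergence is the smallest modulus among the singular points: 1.


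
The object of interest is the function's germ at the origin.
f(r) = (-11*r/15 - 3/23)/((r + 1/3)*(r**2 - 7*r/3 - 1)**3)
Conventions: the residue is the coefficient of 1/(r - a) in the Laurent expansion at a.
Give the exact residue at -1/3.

The residue is -9558/115.

At the order-1 pole -1/3 set g(r) = (r - (-1/3))*f(r) = (-11*r/15 - 3/23)/(r**2 - 7*r/3 - 1)**3.
Simple pole: residue = g(a) at a = -1/3, which is -9558/115.


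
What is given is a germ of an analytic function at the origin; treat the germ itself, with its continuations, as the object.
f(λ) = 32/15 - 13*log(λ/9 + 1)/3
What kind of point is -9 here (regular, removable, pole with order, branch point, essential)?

The term (-13/3)*log(1 - λ/(-9)) has argument 1 - -9/(-9) = 0 at -9: a logarithmic (infinitely-sheeted) branch point; the remaining terms are analytic or single-valued there.

The point is a logarithmic branch point.


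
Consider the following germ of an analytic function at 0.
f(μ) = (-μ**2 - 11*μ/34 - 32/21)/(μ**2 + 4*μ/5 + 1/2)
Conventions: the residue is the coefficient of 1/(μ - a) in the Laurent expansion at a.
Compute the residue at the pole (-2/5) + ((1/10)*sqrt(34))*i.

The residue is (81/340) + ((21677/121380)*sqrt(34))*i.

The factor μ**2 + 4*μ/5 + 1/2 splits as (μ - a)(μ - a') with a = (-2/5) + ((1/10)*sqrt(34))*i, a' = (-2/5) - ((1/10)*sqrt(34))*i. At the order-1 pole a set g(μ) = (μ - a)*f(μ) = [-μ**2 - 11*μ/34 - 32/21] / (μ - a').
Simple pole: residue = g(a) at a = (-2/5) + ((1/10)*sqrt(34))*i, which is (81/340) + ((21677/121380)*sqrt(34))*i.


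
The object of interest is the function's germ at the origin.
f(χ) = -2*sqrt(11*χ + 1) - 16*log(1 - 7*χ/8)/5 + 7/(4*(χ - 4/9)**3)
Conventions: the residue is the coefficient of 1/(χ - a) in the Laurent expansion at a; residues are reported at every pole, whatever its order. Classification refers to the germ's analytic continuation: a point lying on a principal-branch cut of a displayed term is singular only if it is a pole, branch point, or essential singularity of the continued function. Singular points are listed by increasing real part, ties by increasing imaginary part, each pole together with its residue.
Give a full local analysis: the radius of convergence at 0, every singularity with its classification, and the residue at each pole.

Radius of convergence at 0: 1/11.
At -1/11: an algebraic (square-root) branch point.
At 4/9: a pole of order 3; residue 0.
At 8/7: a logarithmic branch point.

Denominator factor (χ - 4/9)^3: pole of order 3 at 4/9, modulus 4/9.
Branch term (-2)*sqrt(1 - χ/(-1/11)): its argument vanishes at χ = -1/11, a square-root branch point, modulus 1/11.
Branch term (-16/5)*log(1 - χ/(8/7)): its argument vanishes at χ = 8/7, a logarithmic branch point, modulus 8/7.
The radius of convergence is the smallest modulus among the singular points: 1/11.
The branch terms are analytic at 4/9 and contribute nothing to the residue; only the rational part matters.
At the order-3 pole 4/9 set g(χ) = (χ - (4/9))^3*(rational part) = 7/4.
Order-3 pole: residue = g''(a)/2; g''(4/9) = 0, so the residue is 0.
List the singular points by increasing real part (a conjugate pair: the negative imaginary part first).


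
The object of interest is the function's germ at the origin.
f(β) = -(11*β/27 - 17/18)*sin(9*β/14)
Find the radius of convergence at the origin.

The radius of convergence is infinite.

The factor -sin(9*β/14) is entire and contributes no finite singular point.
The polynomial part has no poles.
No finite singular points: the Taylor series at 0 converges everywhere.


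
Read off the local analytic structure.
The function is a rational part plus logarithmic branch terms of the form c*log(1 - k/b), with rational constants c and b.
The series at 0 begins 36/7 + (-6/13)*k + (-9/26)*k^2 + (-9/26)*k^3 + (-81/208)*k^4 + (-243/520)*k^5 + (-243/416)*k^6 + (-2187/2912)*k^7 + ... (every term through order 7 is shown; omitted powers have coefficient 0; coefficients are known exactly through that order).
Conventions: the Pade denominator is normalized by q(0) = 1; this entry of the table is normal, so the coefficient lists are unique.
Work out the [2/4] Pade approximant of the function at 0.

The Pade approximant has numerator coefficients [36/7, -6454074/608153, 60482241/12163060]; denominator coefficients [1, -13191/6683, 458223/534640, 12159/1069280, 6741/4277120].

Taylor coefficients needed (read off): a_0 = 36/7, a_1 = -6/13, a_2 = -9/26, a_3 = -9/26, a_4 = -81/208, a_5 = -243/520, a_6 = -243/416.
Write the denominator as Q(k) = 1 + q1*k + q2*k^2 + q3*k^3 + q4*k^4. Requiring Q*f - P = O(k^7) with deg P <= 2 kills the coefficients of k^3..k^6 in Q*f:
  k^3: a_3 + q1*a_2 + q2*a_1 + q3*a_0 = 0, i.e. -9/26 + (-9/26)*q1 + (-6/13)*q2 + (36/7)*q3 = 0.
  k^4: a_4 + q1*a_3 + q2*a_2 + q3*a_1 + q4*a_0 = 0, i.e. -81/208 + (-9/26)*q1 + (-9/26)*q2 + (-6/13)*q3 + (36/7)*q4 = 0.
  k^5: a_5 + q1*a_4 + q2*a_3 + q3*a_2 + q4*a_1 = 0, i.e. -243/520 + (-81/208)*q1 + (-9/26)*q2 + (-9/26)*q3 + (-6/13)*q4 = 0.
  k^6: a_6 + q1*a_5 + q2*a_4 + q3*a_3 + q4*a_2 = 0, i.e. -243/416 + (-243/520)*q1 + (-81/208)*q2 + (-9/26)*q3 + (-9/26)*q4 = 0.
Solving this linear system: q1 = -13191/6683, q2 = 458223/534640, q3 = 12159/1069280, q4 = 6741/4277120.
The numerator is Q*f truncated at degree 2: P0 = a_0 = 36/7; P1 = a_1 + q1*a_0 = -6454074/608153; P2 = a_2 + q1*a_1 + q2*a_0 = 60482241/12163060.


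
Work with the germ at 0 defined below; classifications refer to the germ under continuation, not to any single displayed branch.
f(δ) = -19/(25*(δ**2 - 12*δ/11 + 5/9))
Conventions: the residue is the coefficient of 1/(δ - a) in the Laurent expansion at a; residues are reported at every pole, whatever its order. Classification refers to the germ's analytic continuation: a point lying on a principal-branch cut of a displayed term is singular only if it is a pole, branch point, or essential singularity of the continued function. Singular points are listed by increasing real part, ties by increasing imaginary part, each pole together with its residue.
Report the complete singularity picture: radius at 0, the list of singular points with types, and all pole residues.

Radius of convergence at 0: (1/3)*sqrt(5).
At (6/11) - ((1/33)*sqrt(281))*i: a pole of order 1; residue -((627/14050)*sqrt(281))*i.
At (6/11) + ((1/33)*sqrt(281))*i: a pole of order 1; residue ((627/14050)*sqrt(281))*i.

Denominator factor (δ**2 - 12*δ/11 + 5/9): discriminant -1124/1089, complex-conjugate roots (6/11) + ((1/33)*sqrt(281))*i and (6/11) - ((1/33)*sqrt(281))*i; poles of order 1, moduli (1/3)*sqrt(5) and (1/3)*sqrt(5).
The radius of convergence is the smallest modulus among the singular points: (1/3)*sqrt(5).
The factor δ**2 - 12*δ/11 + 5/9 splits as (δ - a)(δ - a') with a = (6/11) - ((1/33)*sqrt(281))*i, a' = (6/11) + ((1/33)*sqrt(281))*i. At the order-1 pole a set g(δ) = (δ - a)*f(δ) = [-19/25] / (δ - a').
Simple pole: residue = g(a) at a = (6/11) - ((1/33)*sqrt(281))*i, which is -((627/14050)*sqrt(281))*i.
The factor δ**2 - 12*δ/11 + 5/9 splits as (δ - a)(δ - a') with a = (6/11) + ((1/33)*sqrt(281))*i, a' = (6/11) - ((1/33)*sqrt(281))*i. At the order-1 pole a set g(δ) = (δ - a)*f(δ) = [-19/25] / (δ - a').
Simple pole: residue = g(a) at a = (6/11) + ((1/33)*sqrt(281))*i, which is ((627/14050)*sqrt(281))*i.
List the singular points by increasing real part (a conjugate pair: the negative imaginary part first).


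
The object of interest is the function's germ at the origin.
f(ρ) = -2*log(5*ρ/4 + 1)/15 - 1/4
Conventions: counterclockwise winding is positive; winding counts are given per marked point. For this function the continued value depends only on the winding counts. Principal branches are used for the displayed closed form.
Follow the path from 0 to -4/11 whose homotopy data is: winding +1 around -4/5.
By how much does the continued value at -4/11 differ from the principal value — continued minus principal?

The rational part is single-valued and drops out of the difference; each branch term changes only by its own monodromy.
(-2/15)*log(1 - ρ/(-4/5)): each positive loop around -4/5 adds 2*pi*i to the log, so winding +1 contributes (-2/15)*(1)*2*pi*i = -(4/15)*pi*i.
Summing the contributions at ρ = -4/11 gives -(4/15)*pi*i.

Continued minus principal equals -(4/15)*pi*i.


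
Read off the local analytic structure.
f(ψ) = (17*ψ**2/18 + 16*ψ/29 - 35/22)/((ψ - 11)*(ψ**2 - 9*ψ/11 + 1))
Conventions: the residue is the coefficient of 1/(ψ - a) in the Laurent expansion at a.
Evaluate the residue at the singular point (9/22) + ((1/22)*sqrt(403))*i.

The residue is (-69097/1297692) - ((2806429/522969876)*sqrt(403))*i.


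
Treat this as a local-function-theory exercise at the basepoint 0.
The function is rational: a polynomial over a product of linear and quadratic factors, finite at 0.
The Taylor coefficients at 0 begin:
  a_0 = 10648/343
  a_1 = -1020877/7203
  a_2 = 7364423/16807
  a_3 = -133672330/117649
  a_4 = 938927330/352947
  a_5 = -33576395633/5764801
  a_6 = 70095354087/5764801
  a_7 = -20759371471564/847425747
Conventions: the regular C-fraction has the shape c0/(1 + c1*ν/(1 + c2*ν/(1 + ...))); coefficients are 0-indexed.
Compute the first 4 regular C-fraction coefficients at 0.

The regular C-fraction coefficients are [10648/343, 767/168, -189913/128856, 1066496904/1019642897].

Taylor coefficients (read off): a_0 = 10648/343, a_1 = -1020877/7203, a_2 = 7364423/16807, a_3 = -133672330/117649.
c0 = a_0 = 10648/343. Peel one level at a time: if S = 1 + c*ν/S' with S'(0) = 1, then c is the ν-coefficient of S and S' = c*ν/(S - 1).
S_1 = c0/f = 1 + (767/168)*ν + (189913/28224)*ν^2 + ...; c1 = 767/168.
S_2 = c1*ν/(S_1 - 1) = 1 + (-189913/128856)*ν + (44437371/28826161)*ν^2 + ...; c2 = -189913/128856.
S_3 = c2*ν/(S_2 - 1) = 1 + (1066496904/1019642897)*ν + ...; c3 = 1066496904/1019642897.


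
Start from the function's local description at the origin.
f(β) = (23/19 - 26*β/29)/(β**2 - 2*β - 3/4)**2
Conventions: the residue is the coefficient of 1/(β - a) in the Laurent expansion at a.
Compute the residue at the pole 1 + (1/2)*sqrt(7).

The factor β**2 - 2*β - 3/4 splits as (β - a)(β - a') with a = 1 + (1/2)*sqrt(7), a' = 1 - (1/2)*sqrt(7). At the order-2 pole a set g(β) = (β - a)^2*f(β) = [23/19 - 26*β/29] / (β - a')^2.
Order-2 pole: residue = g'(a); g'(1 + (1/2)*sqrt(7)) = -(346/26999)*sqrt(7), so the residue is -(346/26999)*sqrt(7).

The residue is -(346/26999)*sqrt(7).


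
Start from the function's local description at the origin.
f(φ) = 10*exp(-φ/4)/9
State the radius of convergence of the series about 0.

The factor exp(-φ/4) is entire and contributes no finite singular point.
The polynomial part has no poles.
No finite singular points: the Taylor series at 0 converges everywhere.

The radius of convergence is infinite.


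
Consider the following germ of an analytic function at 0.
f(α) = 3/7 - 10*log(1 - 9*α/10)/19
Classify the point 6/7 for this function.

The point is a regular point.

There is no denominator, hence no pole anywhere.
Branch term log(1 - α/(10/9)): argument at 6/7 is 8/35, nonzero, so 6/7 is not its branch point (a point on a principal cut is still regular for the continued germ).
So the germ continues analytically to 6/7.


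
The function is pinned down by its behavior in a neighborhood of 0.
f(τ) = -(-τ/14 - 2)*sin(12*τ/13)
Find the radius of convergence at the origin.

The radius of convergence is infinite.

The factor -sin(12*τ/13) is entire and contributes no finite singular point.
The polynomial part has no poles.
No finite singular points: the Taylor series at 0 converges everywhere.


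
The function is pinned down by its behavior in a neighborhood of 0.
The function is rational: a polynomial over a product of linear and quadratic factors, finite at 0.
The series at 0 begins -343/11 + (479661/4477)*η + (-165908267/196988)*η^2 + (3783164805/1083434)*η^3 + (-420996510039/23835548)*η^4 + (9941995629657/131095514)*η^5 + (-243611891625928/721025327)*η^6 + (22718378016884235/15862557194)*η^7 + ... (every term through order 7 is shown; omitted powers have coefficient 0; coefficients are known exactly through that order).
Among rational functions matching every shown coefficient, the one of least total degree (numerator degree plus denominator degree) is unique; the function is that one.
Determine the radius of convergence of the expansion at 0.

The radius of convergence is -3/22 + (1/154)*sqrt(3829).

No rational of total degree below 6 reproduces all 8 coefficients; solving the [2/4] Pade equations on them gives f(η) = (-9*η**2/4 - 9*η/37 - 7/11)/(η**2 - 3*η/11 - 1/7)**2, whose expansion matches every shown term.
Denominator factor (η**2 - 3*η/11 - 1/7)^2: discriminant 547/847, real irrational roots 3/22 + (1/154)*sqrt(3829) and 3/22 - (1/154)*sqrt(3829); poles of order 2, moduli 3/22 + (1/154)*sqrt(3829) and -3/22 + (1/154)*sqrt(3829).
The radius of convergence is the smallest modulus among the singular points: -3/22 + (1/154)*sqrt(3829).


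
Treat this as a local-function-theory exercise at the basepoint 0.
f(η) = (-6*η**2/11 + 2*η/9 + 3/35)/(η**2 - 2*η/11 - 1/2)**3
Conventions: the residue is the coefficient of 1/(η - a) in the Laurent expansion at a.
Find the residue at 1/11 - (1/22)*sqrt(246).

The residue is -(119911/9531270)*sqrt(246).

The factor η**2 - 2*η/11 - 1/2 splits as (η - a)(η - a') with a = 1/11 - (1/22)*sqrt(246), a' = 1/11 + (1/22)*sqrt(246). At the order-3 pole a set g(η) = (η - a)^3*f(η) = [-6*η**2/11 + 2*η/9 + 3/35] / (η - a')^3.
Order-3 pole: residue = g''(a)/2; g''(1/11 - (1/22)*sqrt(246)) = -(119911/4765635)*sqrt(246), so the residue is -(119911/9531270)*sqrt(246).


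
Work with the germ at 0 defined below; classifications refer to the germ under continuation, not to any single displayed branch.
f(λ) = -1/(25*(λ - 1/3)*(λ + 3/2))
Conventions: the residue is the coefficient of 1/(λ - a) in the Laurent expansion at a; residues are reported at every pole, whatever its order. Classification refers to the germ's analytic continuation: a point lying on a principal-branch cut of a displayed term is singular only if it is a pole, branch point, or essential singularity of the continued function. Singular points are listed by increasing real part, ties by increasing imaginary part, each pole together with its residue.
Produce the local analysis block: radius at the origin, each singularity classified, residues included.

Denominator factor (λ + 3/2): pole of order 1 at -3/2, modulus 3/2.
Denominator factor (λ - 1/3): pole of order 1 at 1/3, modulus 1/3.
The radius of convergence is the smallest modulus among the singular points: 1/3.
At the order-1 pole -3/2 set g(λ) = (λ - (-3/2))*f(λ) = -1/(25*(λ - 1/3)).
Simple pole: residue = g(a) at a = -3/2, which is 6/275.
At the order-1 pole 1/3 set g(λ) = (λ - (1/3))*f(λ) = -1/(25*(λ + 3/2)).
Simple pole: residue = g(a) at a = 1/3, which is -6/275.
List the singular points by increasing real part (a conjugate pair: the negative imaginary part first).

Radius of convergence at 0: 1/3.
At -3/2: a pole of order 1; residue 6/275.
At 1/3: a pole of order 1; residue -6/275.


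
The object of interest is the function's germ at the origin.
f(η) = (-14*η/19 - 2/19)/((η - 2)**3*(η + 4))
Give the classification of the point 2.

The denominator factor η - 2 vanishes at 2 and appears to the power 3; the numerator there equals -30/19, nonzero, and no other factor vanishes.
Hence a pole whose order is the multiplicity, 3.

The point is a pole of order 3.


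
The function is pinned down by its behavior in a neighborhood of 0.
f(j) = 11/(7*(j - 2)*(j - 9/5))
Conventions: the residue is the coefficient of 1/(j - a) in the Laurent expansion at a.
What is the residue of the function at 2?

The residue is 55/7.

At the order-1 pole 2 set g(j) = (j - (2))*f(j) = 11/(7*(j - 9/5)).
Simple pole: residue = g(a) at a = 2, which is 55/7.


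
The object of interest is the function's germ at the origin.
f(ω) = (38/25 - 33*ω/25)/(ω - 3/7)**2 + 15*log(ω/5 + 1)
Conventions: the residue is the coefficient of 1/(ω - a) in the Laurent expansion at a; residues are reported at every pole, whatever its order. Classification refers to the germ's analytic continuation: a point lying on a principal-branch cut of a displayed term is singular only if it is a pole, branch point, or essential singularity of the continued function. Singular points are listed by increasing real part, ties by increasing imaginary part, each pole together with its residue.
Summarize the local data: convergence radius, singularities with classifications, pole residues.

Radius of convergence at 0: 3/7.
At -5: a logarithmic branch point.
At 3/7: a pole of order 2; residue -33/25.

Denominator factor (ω - 3/7)^2: pole of order 2 at 3/7, modulus 3/7.
Branch term (15)*log(1 - ω/(-5)): its argument vanishes at ω = -5, a logarithmic branch point, modulus 5.
The radius of convergence is the smallest modulus among the singular points: 3/7.
The branch term is analytic at 3/7 and contributes nothing to the residue; only the rational part matters.
At the order-2 pole 3/7 set g(ω) = (ω - (3/7))^2*(rational part) = 38/25 - 33*ω/25.
Order-2 pole: residue = g'(a); g'(3/7) = -33/25, so the residue is -33/25.
List the singular points by increasing real part (a conjugate pair: the negative imaginary part first).
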